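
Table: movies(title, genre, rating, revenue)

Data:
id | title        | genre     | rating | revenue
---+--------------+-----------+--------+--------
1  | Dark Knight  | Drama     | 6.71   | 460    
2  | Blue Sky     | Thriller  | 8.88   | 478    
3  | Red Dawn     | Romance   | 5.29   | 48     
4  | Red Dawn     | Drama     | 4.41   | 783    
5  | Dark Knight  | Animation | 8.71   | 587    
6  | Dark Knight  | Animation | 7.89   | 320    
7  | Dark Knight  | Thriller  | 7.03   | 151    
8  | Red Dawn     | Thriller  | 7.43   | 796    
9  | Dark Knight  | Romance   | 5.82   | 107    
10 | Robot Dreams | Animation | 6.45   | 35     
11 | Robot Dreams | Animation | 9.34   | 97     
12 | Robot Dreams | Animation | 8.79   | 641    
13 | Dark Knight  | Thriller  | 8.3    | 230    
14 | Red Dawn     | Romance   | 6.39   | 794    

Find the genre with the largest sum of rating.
SELECT genre, SUM(rating) as val
FROM movies
GROUP BY genre
ORDER BY val DESC
LIMIT 1

Result: Animation with sum(rating) = 41.18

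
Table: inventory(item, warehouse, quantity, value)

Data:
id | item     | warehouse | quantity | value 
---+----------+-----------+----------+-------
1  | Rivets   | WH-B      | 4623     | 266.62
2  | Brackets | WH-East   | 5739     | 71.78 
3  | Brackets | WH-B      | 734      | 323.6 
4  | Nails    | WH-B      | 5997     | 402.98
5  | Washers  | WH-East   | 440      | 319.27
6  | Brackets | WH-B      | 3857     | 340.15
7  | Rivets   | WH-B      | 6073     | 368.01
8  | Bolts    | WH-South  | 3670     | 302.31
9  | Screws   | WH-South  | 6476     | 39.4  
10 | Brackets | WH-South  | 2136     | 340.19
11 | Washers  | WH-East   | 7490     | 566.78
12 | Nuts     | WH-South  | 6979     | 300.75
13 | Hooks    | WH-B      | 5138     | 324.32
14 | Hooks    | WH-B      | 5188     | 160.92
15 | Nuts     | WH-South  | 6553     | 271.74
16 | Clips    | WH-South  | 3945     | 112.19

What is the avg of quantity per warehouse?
SELECT warehouse, AVG(quantity) as result
FROM inventory
GROUP BY warehouse

Result:
  WH-B: 4515.71
  WH-East: 4556.33
  WH-South: 4959.83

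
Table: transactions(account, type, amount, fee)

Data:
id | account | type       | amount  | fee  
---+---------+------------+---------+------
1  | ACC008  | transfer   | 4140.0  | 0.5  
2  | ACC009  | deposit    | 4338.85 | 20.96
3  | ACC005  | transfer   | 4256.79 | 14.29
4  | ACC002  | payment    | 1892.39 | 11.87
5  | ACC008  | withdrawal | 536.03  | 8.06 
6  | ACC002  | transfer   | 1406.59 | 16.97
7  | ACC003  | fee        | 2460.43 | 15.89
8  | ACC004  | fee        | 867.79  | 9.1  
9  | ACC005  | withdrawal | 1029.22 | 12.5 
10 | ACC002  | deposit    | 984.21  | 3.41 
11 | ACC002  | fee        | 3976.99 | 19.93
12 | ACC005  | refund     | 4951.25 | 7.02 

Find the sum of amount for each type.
SELECT type, SUM(amount) as result
FROM transactions
GROUP BY type

Result:
  deposit: 5323.06
  fee: 7305.21
  payment: 1892.39
  refund: 4951.25
  transfer: 9803.38
  withdrawal: 1565.25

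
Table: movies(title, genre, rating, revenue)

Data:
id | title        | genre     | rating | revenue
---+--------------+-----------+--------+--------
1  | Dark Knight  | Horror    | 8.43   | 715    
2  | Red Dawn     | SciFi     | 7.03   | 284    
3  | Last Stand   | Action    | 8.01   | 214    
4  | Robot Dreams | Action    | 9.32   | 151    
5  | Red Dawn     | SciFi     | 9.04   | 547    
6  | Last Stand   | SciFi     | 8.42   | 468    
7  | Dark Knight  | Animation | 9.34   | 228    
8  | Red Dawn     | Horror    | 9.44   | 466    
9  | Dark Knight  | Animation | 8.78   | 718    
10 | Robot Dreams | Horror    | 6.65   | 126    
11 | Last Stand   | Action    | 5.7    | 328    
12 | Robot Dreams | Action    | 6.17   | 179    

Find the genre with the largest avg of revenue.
SELECT genre, AVG(revenue) as val
FROM movies
GROUP BY genre
ORDER BY val DESC
LIMIT 1

Result: Animation with avg(revenue) = 473.00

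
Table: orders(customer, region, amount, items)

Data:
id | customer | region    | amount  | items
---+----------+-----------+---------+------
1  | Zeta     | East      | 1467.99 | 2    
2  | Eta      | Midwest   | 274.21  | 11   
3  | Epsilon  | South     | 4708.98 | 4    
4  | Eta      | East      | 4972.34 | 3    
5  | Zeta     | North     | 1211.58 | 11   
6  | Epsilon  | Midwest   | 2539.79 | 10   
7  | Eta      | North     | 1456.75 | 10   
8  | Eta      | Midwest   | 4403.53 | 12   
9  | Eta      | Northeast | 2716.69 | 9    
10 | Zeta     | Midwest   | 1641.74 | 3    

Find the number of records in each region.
SELECT region, COUNT(*) as count
FROM orders
GROUP BY region

Result:
  East: 2
  Midwest: 4
  North: 2
  Northeast: 1
  South: 1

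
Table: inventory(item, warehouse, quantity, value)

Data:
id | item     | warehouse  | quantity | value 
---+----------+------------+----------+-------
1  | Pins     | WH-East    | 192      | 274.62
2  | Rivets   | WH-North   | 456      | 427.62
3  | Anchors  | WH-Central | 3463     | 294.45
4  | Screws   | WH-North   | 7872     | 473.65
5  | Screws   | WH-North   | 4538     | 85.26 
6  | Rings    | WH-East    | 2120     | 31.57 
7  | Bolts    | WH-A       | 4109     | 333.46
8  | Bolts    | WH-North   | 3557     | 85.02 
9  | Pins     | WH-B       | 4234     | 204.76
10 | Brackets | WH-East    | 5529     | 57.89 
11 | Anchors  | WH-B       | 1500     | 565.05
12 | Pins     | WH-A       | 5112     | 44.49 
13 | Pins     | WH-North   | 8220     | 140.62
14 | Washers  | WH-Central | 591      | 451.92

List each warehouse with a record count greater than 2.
SELECT warehouse, COUNT(*) as cnt
FROM inventory
GROUP BY warehouse
HAVING COUNT(*) > 2

Result:
  WH-East: 3
  WH-North: 5

Note: HAVING filters groups after aggregation, WHERE filters rows before.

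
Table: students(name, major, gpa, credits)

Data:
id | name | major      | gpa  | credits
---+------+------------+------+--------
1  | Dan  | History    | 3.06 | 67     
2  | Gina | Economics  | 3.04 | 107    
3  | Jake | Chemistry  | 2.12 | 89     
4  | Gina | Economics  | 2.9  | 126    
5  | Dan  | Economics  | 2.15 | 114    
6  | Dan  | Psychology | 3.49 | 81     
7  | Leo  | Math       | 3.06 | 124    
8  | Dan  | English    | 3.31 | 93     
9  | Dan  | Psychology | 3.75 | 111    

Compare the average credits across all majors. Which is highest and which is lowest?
SELECT major, AVG(credits)
FROM students
GROUP BY major
ORDER BY AVG(credits)

All groups:
  History: 67.00
  Chemistry: 89.00
  English: 93.00
  Psychology: 96.00
  Economics: 115.67
  Math: 124.00

Highest: Math (124.00)
Lowest: History (67.00)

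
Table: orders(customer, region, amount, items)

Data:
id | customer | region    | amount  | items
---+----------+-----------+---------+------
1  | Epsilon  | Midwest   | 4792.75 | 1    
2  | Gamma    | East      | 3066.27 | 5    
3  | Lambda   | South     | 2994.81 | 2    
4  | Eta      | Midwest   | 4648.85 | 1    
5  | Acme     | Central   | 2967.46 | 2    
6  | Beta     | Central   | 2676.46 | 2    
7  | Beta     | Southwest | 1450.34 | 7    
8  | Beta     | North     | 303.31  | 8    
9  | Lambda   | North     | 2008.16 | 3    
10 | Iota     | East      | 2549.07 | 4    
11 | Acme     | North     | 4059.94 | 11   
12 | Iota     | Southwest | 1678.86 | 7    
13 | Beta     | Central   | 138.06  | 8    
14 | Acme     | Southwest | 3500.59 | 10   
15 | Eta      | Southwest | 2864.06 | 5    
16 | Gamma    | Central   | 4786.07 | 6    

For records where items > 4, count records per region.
SELECT region, COUNT(*)
FROM orders
WHERE items > 4
GROUP BY region

Note: WHERE filters rows before grouping.

Result:
  Central: 2
  East: 1
  North: 2
  Southwest: 4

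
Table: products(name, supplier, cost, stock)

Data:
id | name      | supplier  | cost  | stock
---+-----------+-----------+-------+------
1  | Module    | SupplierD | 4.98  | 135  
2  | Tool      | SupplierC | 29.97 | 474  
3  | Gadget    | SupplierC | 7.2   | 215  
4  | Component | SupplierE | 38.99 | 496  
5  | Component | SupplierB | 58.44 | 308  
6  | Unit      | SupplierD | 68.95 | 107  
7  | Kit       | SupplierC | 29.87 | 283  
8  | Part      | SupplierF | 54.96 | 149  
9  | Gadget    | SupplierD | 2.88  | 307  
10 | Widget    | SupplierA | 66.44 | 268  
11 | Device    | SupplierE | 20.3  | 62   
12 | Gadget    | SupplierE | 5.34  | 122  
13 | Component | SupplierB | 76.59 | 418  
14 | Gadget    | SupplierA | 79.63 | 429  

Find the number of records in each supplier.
SELECT supplier, COUNT(*) as count
FROM products
GROUP BY supplier

Result:
  SupplierA: 2
  SupplierB: 2
  SupplierC: 3
  SupplierD: 3
  SupplierE: 3
  SupplierF: 1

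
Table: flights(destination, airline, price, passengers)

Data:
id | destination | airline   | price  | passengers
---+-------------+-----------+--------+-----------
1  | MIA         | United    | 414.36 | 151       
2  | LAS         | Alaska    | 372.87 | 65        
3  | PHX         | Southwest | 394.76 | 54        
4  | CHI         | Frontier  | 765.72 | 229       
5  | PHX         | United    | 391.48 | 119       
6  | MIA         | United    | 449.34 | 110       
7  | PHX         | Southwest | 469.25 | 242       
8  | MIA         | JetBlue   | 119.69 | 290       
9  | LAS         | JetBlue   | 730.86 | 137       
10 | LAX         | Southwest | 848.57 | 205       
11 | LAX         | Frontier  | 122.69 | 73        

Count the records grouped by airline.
SELECT airline, COUNT(*) as count
FROM flights
GROUP BY airline

Result:
  Alaska: 1
  Frontier: 2
  JetBlue: 2
  Southwest: 3
  United: 3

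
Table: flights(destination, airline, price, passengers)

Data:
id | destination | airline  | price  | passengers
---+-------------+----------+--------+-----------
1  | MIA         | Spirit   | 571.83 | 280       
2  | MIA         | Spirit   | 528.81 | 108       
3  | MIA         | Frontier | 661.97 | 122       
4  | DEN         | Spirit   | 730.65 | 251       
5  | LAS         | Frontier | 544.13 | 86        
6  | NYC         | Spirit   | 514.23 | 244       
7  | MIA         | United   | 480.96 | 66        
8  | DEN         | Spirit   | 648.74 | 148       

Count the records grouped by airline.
SELECT airline, COUNT(*) as count
FROM flights
GROUP BY airline

Result:
  Frontier: 2
  Spirit: 5
  United: 1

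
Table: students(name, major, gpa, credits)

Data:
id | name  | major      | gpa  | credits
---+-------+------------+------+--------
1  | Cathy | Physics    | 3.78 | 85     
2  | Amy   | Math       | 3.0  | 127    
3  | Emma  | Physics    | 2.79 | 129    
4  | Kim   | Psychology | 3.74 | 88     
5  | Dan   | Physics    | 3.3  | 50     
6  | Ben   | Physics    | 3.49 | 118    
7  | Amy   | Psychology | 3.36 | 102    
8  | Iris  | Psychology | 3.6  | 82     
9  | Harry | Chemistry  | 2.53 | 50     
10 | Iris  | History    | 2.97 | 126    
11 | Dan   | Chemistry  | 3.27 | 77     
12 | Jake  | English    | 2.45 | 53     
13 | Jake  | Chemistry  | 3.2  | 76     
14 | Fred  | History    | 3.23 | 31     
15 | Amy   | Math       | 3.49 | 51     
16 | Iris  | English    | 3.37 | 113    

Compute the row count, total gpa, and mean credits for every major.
SELECT major,
       COUNT(*) as cnt,
       SUM(gpa) as total_gpa,
       AVG(credits) as avg_credits
FROM students
GROUP BY major

Result:
  Chemistry: 3 records, 9.00 total gpa, 67.67 avg credits
  English: 2 records, 5.82 total gpa, 83.00 avg credits
  History: 2 records, 6.20 total gpa, 78.50 avg credits
  Math: 2 records, 6.49 total gpa, 89.00 avg credits
  Physics: 4 records, 13.36 total gpa, 95.50 avg credits
  Psychology: 3 records, 10.70 total gpa, 90.67 avg credits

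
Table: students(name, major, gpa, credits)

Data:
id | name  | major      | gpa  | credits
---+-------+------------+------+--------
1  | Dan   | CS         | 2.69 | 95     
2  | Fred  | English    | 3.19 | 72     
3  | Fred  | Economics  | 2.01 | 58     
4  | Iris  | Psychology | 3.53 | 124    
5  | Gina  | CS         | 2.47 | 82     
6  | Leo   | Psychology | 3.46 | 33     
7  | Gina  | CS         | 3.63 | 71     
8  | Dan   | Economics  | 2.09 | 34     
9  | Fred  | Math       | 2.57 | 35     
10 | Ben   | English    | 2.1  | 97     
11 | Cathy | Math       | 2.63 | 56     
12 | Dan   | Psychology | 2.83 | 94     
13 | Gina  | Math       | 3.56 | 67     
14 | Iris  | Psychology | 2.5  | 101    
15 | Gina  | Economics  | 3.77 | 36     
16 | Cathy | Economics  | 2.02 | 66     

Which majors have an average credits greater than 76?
SELECT major, AVG(credits)
FROM students
GROUP BY major
HAVING AVG(credits) > 76

Result:
  CS: avg=82.67
  English: avg=84.50
  Psychology: avg=88.00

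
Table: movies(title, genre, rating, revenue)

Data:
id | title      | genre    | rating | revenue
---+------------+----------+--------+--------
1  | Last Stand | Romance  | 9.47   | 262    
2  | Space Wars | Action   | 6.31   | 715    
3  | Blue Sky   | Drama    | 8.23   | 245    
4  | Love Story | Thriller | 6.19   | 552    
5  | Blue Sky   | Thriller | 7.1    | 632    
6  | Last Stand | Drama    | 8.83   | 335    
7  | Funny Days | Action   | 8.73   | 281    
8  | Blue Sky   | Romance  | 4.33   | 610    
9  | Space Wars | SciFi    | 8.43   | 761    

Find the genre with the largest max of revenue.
SELECT genre, MAX(revenue) as val
FROM movies
GROUP BY genre
ORDER BY val DESC
LIMIT 1

Result: SciFi with max(revenue) = 761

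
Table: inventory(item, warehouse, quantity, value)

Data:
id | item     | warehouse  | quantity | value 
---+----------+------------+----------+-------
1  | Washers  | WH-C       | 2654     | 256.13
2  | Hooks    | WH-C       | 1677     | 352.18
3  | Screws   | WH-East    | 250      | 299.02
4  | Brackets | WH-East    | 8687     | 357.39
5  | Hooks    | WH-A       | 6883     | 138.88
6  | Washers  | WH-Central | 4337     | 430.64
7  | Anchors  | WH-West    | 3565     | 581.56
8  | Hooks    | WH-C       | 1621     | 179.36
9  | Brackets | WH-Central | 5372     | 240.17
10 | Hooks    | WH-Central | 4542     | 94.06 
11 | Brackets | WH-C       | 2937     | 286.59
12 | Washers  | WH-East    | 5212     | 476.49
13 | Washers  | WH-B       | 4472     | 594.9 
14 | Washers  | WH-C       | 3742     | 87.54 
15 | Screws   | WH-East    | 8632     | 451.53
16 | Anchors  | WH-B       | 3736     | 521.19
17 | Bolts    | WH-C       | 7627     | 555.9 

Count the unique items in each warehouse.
SELECT warehouse, COUNT(DISTINCT item)
FROM inventory
GROUP BY warehouse

Result:
  WH-A: 1 distinct
  WH-B: 2 distinct
  WH-C: 4 distinct
  WH-Central: 3 distinct
  WH-East: 3 distinct
  WH-West: 1 distinct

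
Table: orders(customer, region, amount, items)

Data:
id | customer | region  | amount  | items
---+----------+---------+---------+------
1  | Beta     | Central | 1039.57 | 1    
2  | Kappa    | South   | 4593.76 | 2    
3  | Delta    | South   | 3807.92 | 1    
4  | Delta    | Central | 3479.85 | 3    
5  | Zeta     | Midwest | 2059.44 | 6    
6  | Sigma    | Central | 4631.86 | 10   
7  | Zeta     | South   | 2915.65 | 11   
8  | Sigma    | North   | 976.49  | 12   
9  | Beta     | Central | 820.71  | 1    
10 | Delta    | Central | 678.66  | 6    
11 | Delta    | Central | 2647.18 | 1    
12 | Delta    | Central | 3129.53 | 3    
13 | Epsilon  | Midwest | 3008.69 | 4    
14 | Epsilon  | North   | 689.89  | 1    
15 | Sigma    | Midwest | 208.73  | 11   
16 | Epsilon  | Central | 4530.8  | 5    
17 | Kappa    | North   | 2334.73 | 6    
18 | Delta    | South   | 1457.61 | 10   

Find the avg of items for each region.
SELECT region, AVG(items) as result
FROM orders
GROUP BY region

Result:
  Central: 3.75
  Midwest: 7.00
  North: 6.33
  South: 6.00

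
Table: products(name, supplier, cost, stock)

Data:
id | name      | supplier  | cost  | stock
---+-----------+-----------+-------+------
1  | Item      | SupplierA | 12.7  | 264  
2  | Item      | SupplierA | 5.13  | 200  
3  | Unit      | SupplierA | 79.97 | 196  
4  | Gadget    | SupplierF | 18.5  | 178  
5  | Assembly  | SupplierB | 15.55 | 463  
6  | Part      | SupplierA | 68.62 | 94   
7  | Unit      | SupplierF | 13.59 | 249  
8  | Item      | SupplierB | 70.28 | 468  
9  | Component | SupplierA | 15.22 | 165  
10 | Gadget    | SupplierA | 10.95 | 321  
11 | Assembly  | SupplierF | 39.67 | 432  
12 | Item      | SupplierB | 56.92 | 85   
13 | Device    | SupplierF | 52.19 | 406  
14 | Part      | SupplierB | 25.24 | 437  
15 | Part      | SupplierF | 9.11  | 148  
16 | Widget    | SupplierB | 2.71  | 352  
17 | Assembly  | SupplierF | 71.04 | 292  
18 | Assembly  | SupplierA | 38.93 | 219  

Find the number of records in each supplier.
SELECT supplier, COUNT(*) as count
FROM products
GROUP BY supplier

Result:
  SupplierA: 7
  SupplierB: 5
  SupplierF: 6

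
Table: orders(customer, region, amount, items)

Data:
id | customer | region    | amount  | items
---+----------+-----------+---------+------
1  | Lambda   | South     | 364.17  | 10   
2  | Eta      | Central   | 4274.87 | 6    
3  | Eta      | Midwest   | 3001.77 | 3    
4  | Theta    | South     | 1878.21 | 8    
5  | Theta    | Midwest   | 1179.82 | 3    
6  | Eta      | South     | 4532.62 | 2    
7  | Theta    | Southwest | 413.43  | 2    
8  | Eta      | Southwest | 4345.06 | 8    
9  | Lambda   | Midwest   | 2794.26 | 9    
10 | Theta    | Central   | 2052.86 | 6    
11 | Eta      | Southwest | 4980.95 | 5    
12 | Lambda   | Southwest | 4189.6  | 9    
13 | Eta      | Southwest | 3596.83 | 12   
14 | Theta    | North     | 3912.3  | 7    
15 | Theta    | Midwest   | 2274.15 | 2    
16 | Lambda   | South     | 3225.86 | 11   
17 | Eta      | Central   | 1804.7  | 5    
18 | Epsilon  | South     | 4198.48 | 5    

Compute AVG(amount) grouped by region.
SELECT region, AVG(amount) as result
FROM orders
GROUP BY region

Result:
  Central: 2710.81
  Midwest: 2312.50
  North: 3912.30
  South: 2839.87
  Southwest: 3505.17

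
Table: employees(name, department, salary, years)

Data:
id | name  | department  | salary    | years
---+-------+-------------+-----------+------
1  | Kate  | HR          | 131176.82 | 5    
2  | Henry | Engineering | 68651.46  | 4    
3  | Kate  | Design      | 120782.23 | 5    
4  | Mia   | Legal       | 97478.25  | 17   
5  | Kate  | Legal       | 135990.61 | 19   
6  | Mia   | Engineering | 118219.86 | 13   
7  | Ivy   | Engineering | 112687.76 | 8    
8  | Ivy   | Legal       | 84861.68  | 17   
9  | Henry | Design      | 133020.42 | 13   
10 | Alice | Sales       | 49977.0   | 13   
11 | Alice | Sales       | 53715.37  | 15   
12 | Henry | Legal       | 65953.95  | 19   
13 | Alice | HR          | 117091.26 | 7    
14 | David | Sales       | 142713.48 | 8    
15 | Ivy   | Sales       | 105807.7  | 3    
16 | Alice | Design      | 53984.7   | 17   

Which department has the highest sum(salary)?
SELECT department, SUM(salary) as val
FROM employees
GROUP BY department
ORDER BY val DESC
LIMIT 1

Result: Legal with sum(salary) = 384284.49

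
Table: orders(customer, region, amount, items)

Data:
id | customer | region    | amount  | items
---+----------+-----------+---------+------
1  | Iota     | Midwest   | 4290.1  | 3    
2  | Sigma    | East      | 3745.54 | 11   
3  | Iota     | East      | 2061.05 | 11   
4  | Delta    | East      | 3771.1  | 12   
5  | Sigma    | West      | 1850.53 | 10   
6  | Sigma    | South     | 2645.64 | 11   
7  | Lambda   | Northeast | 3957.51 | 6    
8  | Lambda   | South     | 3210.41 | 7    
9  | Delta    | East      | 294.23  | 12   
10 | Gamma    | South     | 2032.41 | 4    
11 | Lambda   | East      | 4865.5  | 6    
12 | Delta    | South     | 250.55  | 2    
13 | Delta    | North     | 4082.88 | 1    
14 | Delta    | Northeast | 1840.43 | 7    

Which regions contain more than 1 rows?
SELECT region, COUNT(*) as cnt
FROM orders
GROUP BY region
HAVING COUNT(*) > 1

Result:
  East: 5
  Northeast: 2
  South: 4

Note: HAVING filters groups after aggregation, WHERE filters rows before.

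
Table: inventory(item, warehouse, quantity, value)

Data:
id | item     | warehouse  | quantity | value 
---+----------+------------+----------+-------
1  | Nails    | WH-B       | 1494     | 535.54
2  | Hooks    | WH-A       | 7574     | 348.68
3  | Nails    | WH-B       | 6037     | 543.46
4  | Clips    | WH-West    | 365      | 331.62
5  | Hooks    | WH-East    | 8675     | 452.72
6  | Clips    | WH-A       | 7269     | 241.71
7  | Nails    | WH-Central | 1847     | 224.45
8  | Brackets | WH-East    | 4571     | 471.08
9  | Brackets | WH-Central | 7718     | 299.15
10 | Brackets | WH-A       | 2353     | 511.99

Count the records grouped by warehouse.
SELECT warehouse, COUNT(*) as count
FROM inventory
GROUP BY warehouse

Result:
  WH-A: 3
  WH-B: 2
  WH-Central: 2
  WH-East: 2
  WH-West: 1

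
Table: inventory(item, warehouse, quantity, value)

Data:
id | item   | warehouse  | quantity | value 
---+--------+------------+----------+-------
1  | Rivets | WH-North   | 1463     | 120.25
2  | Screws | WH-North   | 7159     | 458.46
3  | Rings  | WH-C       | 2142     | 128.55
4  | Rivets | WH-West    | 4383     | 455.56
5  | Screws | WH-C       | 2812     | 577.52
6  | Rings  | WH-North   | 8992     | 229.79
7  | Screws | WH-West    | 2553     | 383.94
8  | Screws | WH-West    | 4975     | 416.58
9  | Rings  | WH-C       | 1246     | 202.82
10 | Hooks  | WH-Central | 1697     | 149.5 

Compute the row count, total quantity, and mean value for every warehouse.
SELECT warehouse,
       COUNT(*) as cnt,
       SUM(quantity) as total_quantity,
       AVG(value) as avg_value
FROM inventory
GROUP BY warehouse

Result:
  WH-C: 3 records, 6200 total quantity, 302.96 avg value
  WH-Central: 1 records, 1697 total quantity, 149.50 avg value
  WH-North: 3 records, 17614 total quantity, 269.50 avg value
  WH-West: 3 records, 11911 total quantity, 418.69 avg value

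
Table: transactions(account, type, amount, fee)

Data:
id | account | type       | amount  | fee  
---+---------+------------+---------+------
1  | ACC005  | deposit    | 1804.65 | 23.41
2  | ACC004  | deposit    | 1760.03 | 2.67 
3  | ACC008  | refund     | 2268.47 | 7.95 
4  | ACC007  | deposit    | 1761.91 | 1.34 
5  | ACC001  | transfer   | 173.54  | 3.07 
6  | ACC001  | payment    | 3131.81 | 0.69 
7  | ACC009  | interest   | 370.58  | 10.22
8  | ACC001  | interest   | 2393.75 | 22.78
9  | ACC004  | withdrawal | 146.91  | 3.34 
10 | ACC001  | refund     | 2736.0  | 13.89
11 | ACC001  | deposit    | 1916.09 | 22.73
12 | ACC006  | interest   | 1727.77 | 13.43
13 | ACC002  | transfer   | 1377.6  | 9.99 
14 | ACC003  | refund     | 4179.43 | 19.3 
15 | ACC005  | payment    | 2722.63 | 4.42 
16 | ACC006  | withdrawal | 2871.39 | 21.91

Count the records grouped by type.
SELECT type, COUNT(*) as count
FROM transactions
GROUP BY type

Result:
  deposit: 4
  interest: 3
  payment: 2
  refund: 3
  transfer: 2
  withdrawal: 2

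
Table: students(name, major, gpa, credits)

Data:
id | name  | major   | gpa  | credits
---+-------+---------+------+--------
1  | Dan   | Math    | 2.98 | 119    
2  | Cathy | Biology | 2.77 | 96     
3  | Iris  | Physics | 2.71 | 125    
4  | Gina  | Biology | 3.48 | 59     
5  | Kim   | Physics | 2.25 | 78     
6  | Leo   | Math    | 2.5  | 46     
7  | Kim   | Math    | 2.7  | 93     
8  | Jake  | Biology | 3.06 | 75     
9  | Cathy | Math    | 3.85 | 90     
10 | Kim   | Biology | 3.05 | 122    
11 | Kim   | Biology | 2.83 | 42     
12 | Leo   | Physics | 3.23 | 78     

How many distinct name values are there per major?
SELECT major, COUNT(DISTINCT name)
FROM students
GROUP BY major

Result:
  Biology: 4 distinct
  Math: 4 distinct
  Physics: 3 distinct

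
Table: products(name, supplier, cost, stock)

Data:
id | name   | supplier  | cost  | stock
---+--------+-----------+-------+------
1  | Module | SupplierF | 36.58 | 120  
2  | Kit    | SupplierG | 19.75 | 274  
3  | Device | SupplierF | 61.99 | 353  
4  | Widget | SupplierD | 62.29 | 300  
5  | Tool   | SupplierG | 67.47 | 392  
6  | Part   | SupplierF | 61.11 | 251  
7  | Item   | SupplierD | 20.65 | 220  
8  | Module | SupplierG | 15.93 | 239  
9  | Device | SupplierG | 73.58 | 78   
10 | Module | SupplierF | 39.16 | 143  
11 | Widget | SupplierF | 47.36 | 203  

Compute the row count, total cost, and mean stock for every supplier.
SELECT supplier,
       COUNT(*) as cnt,
       SUM(cost) as total_cost,
       AVG(stock) as avg_stock
FROM products
GROUP BY supplier

Result:
  SupplierD: 2 records, 82.94 total cost, 260.00 avg stock
  SupplierF: 5 records, 246.20 total cost, 214.00 avg stock
  SupplierG: 4 records, 176.73 total cost, 245.75 avg stock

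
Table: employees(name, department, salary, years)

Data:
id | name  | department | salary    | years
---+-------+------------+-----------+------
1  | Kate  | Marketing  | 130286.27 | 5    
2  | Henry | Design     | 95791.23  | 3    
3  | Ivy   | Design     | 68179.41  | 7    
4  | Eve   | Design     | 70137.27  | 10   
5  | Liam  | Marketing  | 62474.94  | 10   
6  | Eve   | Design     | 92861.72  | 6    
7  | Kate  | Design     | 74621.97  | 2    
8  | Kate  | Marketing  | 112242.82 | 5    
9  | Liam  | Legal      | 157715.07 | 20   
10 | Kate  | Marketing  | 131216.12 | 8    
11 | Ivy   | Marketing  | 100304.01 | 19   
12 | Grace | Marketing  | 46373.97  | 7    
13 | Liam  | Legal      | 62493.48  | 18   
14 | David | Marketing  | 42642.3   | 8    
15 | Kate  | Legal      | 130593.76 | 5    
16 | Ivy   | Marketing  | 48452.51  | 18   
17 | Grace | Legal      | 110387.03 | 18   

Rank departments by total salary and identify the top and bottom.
SELECT department, SUM(salary)
FROM employees
GROUP BY department
ORDER BY SUM(salary)

All groups:
  Design: 401591.60
  Legal: 461189.34
  Marketing: 673992.94

Highest: Marketing (673992.94)
Lowest: Design (401591.60)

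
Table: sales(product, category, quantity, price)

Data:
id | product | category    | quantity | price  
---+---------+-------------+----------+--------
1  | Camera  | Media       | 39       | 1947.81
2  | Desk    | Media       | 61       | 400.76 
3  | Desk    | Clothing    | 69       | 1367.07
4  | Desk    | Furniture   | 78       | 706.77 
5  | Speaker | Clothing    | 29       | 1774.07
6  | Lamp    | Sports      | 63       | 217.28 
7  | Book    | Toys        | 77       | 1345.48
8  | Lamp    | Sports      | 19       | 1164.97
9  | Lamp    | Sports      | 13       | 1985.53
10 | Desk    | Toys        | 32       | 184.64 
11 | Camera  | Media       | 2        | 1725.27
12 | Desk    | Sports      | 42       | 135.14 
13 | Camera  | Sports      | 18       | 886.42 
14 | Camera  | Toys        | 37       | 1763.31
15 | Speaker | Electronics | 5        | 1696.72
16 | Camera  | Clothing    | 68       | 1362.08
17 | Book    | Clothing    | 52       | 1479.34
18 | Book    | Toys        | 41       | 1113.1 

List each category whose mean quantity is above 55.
SELECT category, AVG(quantity)
FROM sales
GROUP BY category
HAVING AVG(quantity) > 55

Result:
  Furniture: avg=78.00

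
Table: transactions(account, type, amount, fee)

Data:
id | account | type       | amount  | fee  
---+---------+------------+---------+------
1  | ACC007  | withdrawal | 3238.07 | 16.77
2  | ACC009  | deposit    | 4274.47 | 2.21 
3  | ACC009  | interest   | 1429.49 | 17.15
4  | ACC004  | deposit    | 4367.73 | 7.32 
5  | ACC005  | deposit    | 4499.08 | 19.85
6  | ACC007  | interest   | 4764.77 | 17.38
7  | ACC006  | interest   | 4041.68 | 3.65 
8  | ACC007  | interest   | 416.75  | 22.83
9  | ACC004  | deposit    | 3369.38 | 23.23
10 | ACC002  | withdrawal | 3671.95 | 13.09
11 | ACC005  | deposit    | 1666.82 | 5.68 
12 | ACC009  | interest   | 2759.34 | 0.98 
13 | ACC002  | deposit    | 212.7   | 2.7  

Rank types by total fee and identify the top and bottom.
SELECT type, SUM(fee)
FROM transactions
GROUP BY type
ORDER BY SUM(fee)

All groups:
  withdrawal: 29.86
  deposit: 60.99
  interest: 61.99

Highest: interest (61.99)
Lowest: withdrawal (29.86)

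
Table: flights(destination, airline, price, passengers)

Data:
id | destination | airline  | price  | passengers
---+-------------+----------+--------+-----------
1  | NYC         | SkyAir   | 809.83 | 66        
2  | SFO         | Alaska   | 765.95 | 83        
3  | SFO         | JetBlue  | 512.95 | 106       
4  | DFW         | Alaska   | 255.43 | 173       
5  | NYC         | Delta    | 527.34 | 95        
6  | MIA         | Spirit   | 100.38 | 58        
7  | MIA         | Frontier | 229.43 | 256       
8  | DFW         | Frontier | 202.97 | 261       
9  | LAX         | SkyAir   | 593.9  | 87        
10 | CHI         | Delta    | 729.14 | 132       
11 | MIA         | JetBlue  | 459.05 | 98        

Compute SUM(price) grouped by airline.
SELECT airline, SUM(price) as result
FROM flights
GROUP BY airline

Result:
  Alaska: 1021.38
  Delta: 1256.48
  Frontier: 432.40
  JetBlue: 972.00
  SkyAir: 1403.73
  Spirit: 100.38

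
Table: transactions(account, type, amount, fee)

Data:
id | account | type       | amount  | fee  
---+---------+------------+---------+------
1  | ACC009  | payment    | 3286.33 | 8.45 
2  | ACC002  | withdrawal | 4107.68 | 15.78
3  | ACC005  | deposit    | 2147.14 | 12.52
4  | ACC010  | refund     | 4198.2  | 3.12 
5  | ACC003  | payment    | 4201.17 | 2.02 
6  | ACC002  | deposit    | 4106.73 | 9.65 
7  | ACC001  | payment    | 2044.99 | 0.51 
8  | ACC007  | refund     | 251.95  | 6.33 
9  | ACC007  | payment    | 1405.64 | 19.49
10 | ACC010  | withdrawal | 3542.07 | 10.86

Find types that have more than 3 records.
SELECT type, COUNT(*) as cnt
FROM transactions
GROUP BY type
HAVING COUNT(*) > 3

Result:
  payment: 4

Note: HAVING filters groups after aggregation, WHERE filters rows before.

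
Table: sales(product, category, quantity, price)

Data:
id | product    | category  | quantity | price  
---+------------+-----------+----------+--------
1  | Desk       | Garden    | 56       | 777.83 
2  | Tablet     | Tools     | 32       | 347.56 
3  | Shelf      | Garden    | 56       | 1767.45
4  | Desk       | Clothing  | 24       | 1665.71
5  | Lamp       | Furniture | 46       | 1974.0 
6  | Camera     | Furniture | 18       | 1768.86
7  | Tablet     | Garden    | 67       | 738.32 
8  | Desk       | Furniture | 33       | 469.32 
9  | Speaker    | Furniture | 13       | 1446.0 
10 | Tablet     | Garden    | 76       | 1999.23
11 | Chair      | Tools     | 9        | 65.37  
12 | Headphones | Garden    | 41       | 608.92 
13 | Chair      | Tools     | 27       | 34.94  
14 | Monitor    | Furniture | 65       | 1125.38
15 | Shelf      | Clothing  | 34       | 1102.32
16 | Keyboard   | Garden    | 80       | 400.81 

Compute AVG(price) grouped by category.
SELECT category, AVG(price) as result
FROM sales
GROUP BY category

Result:
  Clothing: 1384.02
  Furniture: 1356.71
  Garden: 1048.76
  Tools: 149.29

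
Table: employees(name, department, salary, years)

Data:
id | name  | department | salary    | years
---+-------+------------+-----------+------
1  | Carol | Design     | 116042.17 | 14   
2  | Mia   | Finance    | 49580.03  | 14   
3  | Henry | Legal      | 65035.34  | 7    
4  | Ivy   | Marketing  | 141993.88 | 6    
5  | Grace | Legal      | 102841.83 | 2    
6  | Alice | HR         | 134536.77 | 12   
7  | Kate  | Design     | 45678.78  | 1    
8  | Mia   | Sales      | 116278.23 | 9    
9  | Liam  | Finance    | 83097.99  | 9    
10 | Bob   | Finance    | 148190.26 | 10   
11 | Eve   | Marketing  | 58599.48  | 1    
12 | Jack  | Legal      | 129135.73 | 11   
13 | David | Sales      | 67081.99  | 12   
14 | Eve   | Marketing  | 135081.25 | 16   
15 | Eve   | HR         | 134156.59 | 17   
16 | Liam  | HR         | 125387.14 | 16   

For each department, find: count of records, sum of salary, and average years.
SELECT department,
       COUNT(*) as cnt,
       SUM(salary) as total_salary,
       AVG(years) as avg_years
FROM employees
GROUP BY department

Result:
  Design: 2 records, 161720.95 total salary, 7.50 avg years
  Finance: 3 records, 280868.28 total salary, 11.00 avg years
  HR: 3 records, 394080.50 total salary, 15.00 avg years
  Legal: 3 records, 297012.90 total salary, 6.67 avg years
  Marketing: 3 records, 335674.61 total salary, 7.67 avg years
  Sales: 2 records, 183360.22 total salary, 10.50 avg years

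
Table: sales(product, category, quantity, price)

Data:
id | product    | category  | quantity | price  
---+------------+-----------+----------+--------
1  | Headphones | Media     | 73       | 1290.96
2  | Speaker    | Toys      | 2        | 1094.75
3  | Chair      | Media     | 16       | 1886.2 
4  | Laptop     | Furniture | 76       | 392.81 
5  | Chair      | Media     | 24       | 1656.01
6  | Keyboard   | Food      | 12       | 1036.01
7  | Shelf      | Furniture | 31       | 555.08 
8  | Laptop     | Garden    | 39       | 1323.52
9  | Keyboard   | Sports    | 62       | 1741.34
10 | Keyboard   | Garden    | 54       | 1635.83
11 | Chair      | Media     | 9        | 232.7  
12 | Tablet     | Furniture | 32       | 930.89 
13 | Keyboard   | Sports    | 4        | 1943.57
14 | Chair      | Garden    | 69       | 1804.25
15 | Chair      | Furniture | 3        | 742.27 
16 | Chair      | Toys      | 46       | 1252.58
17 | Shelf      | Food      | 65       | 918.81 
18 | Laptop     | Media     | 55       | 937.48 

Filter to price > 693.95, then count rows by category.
SELECT category, COUNT(*)
FROM sales
WHERE price > 693.95
GROUP BY category

Note: WHERE filters rows before grouping.

Result:
  Food: 2
  Furniture: 2
  Garden: 3
  Media: 4
  Sports: 2
  Toys: 2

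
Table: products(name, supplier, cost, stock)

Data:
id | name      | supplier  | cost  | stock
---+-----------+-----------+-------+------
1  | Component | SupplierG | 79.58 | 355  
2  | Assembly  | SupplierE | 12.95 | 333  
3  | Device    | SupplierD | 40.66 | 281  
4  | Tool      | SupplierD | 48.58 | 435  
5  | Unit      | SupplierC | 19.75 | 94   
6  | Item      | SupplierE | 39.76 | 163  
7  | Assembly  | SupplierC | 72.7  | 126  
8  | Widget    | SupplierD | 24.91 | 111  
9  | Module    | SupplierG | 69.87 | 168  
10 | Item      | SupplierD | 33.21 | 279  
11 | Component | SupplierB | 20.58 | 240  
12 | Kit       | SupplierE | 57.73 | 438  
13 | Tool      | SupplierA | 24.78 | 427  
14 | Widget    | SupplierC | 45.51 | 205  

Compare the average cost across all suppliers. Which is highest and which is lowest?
SELECT supplier, AVG(cost)
FROM products
GROUP BY supplier
ORDER BY AVG(cost)

All groups:
  SupplierB: 20.58
  SupplierA: 24.78
  SupplierE: 36.81
  SupplierD: 36.84
  SupplierC: 45.99
  SupplierG: 74.73

Highest: SupplierG (74.73)
Lowest: SupplierB (20.58)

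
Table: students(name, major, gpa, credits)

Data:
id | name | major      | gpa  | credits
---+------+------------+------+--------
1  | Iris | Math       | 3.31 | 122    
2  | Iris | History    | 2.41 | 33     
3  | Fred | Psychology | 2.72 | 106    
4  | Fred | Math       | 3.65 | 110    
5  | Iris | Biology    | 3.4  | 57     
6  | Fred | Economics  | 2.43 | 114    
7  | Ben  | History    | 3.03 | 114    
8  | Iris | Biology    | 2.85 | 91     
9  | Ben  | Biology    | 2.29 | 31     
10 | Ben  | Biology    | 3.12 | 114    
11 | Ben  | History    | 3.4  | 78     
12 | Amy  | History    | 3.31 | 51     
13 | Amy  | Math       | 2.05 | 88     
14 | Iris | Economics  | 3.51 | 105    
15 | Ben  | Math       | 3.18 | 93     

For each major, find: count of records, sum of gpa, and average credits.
SELECT major,
       COUNT(*) as cnt,
       SUM(gpa) as total_gpa,
       AVG(credits) as avg_credits
FROM students
GROUP BY major

Result:
  Biology: 4 records, 11.66 total gpa, 73.25 avg credits
  Economics: 2 records, 5.94 total gpa, 109.50 avg credits
  History: 4 records, 12.15 total gpa, 69.00 avg credits
  Math: 4 records, 12.19 total gpa, 103.25 avg credits
  Psychology: 1 records, 2.72 total gpa, 106.00 avg credits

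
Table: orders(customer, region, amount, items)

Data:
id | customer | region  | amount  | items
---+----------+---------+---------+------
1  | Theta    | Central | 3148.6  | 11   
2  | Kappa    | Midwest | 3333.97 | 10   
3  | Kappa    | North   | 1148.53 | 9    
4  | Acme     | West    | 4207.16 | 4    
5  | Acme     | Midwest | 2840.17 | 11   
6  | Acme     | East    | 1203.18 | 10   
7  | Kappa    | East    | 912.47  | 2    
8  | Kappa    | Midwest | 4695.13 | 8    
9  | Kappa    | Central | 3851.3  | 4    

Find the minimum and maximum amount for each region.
SELECT region, MIN(amount), MAX(amount)
FROM orders
GROUP BY region

Result:
  Central: min=3148.60, max=3851.30
  East: min=912.47, max=1203.18
  Midwest: min=2840.17, max=4695.13
  North: min=1148.53, max=1148.53
  West: min=4207.16, max=4207.16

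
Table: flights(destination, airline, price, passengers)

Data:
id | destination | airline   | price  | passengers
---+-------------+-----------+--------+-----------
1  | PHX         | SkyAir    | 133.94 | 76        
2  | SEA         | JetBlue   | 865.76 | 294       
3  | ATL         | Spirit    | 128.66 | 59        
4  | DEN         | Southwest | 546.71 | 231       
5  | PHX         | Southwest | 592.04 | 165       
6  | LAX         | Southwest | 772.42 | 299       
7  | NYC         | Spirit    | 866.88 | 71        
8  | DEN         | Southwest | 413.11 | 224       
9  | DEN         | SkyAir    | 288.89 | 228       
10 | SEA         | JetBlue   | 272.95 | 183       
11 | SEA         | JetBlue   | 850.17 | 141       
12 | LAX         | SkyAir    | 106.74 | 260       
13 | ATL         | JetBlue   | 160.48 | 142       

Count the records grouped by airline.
SELECT airline, COUNT(*) as count
FROM flights
GROUP BY airline

Result:
  JetBlue: 4
  SkyAir: 3
  Southwest: 4
  Spirit: 2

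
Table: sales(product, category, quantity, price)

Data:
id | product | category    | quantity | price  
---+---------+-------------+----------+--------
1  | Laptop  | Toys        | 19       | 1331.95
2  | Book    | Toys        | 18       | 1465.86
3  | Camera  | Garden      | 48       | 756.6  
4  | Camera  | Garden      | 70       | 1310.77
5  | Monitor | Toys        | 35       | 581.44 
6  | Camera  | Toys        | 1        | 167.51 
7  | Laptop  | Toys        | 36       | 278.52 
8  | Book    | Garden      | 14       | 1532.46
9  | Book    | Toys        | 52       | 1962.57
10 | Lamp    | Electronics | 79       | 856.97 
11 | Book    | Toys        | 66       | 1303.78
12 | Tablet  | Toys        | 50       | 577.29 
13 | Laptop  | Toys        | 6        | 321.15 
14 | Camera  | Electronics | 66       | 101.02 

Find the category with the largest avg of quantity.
SELECT category, AVG(quantity) as val
FROM sales
GROUP BY category
ORDER BY val DESC
LIMIT 1

Result: Electronics with avg(quantity) = 72.50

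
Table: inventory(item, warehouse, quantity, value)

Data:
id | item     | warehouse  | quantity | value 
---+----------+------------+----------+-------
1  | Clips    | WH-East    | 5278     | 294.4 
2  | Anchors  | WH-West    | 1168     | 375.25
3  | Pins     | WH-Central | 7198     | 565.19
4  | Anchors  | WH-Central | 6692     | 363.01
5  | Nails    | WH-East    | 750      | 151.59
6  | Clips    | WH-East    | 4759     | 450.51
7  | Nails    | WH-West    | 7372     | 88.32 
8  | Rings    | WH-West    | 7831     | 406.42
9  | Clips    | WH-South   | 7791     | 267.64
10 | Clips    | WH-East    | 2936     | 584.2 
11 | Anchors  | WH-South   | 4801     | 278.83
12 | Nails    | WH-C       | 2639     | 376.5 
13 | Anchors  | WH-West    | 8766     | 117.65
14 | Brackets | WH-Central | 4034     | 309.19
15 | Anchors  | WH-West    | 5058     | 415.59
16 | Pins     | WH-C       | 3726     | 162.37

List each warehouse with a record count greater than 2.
SELECT warehouse, COUNT(*) as cnt
FROM inventory
GROUP BY warehouse
HAVING COUNT(*) > 2

Result:
  WH-Central: 3
  WH-East: 4
  WH-West: 5

Note: HAVING filters groups after aggregation, WHERE filters rows before.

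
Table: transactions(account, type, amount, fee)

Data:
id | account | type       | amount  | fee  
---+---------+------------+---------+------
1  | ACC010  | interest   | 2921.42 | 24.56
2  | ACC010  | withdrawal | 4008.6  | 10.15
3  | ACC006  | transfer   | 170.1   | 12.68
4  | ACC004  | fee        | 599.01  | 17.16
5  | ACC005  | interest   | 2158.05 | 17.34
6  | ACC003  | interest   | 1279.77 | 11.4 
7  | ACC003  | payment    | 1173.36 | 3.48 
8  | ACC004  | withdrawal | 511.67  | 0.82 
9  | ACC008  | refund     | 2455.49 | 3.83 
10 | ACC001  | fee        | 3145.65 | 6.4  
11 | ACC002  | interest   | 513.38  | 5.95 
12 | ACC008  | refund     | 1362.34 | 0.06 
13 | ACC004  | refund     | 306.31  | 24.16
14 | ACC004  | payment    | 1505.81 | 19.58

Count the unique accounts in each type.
SELECT type, COUNT(DISTINCT account)
FROM transactions
GROUP BY type

Result:
  fee: 2 distinct
  interest: 4 distinct
  payment: 2 distinct
  refund: 2 distinct
  transfer: 1 distinct
  withdrawal: 2 distinct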